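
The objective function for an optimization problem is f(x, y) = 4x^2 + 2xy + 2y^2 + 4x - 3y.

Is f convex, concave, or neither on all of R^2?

convex

f is quadratic, so its Hessian is the constant matrix H = [[8, 2], [2, 4]].
det(H) = 28, tr(H) = 12.
det(H) > 0 and tr(H) > 0, so H is positive definite everywhere: convex.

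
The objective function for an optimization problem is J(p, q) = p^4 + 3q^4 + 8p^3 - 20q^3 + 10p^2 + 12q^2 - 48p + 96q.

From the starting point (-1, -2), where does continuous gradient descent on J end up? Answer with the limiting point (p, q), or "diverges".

(1, -1)

J is separable, so gradient descent decouples: p follows -∂J/∂p, q follows -∂J/∂q.
∂J/∂p = 4(p - 1)(p + 3)(p + 4); at p=-1 this is -48, so p increases.
∂J/∂q = 12(q - 4)(q - 2)(q + 1); at q=-2 this is -288, so q increases.
p converges to its nearest critical value 1 (a local min of the p-part); q converges to -1. The iterate converges to (1, -1).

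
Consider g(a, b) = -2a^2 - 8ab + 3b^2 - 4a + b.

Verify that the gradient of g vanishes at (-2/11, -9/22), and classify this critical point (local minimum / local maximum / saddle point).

saddle point

∇g = (-4a - 8b - 4, -8a + 6b + 1); substituting (-2/11, -9/22) gives ∇g = (0, 0), so (-2/11, -9/22) is indeed a critical point.
The Hessian of g is constant: H = [[-4, -8], [-8, 6]].
det(H) = (-4)·6 − (-8)² = -88.
Since det(H) < 0, H is indefinite and the critical point is a saddle point.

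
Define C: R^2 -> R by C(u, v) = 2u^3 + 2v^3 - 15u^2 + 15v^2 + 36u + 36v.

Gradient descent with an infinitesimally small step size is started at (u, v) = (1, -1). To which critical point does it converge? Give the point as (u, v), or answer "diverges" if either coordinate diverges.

diverges

C is separable, so gradient descent decouples: u follows -∂C/∂u, v follows -∂C/∂v.
∂C/∂u = 6(u - 3)(u - 2); at u=1 this is 12, so u decreases.
∂C/∂v = 6(v + 2)(v + 3); at v=-1 this is 12, so v decreases.
The u-coordinate has no critical point in that direction and runs off to infinity.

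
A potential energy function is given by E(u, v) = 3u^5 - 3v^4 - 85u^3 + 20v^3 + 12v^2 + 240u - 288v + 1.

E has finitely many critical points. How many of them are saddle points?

6

E separates as a function of u plus a function of v, so ∇E=0 decouples.
∂E/∂u = 15(u - 4)(u - 1)(u + 1)(u + 4) = 0 at u ∈ {-4, -1, 1, 4}; ∂E/∂v = -12(v - 4)(v - 3)(v + 2) = 0 at v ∈ {-2, 3, 4}.
The Hessian is diagonal: diag(E_uu, E_vv). Second derivatives: E_uu(-4)=-1800, E_uu(-1)=450, E_uu(1)=-450, E_uu(4)=1800; E_vv(-2)=-360, E_vv(3)=60, E_vv(4)=-72.
Saddle points occur where the two diagonal entries have opposite signs: (-4, 3), (-1, -2), (-1, 4), (1, 3), (4, -2), (4, 4). Count: 6.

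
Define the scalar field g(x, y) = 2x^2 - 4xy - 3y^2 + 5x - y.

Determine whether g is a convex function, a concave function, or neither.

g is quadratic, so its Hessian is the constant matrix H = [[4, -4], [-4, -6]].
det(H) = -40, tr(H) = -2.
det(H) < 0, so H is indefinite: neither convex nor concave.

neither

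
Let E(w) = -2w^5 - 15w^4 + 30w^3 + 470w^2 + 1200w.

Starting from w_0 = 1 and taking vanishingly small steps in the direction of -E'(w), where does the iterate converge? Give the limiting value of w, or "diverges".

-2

E'(w) = -10(w - 4)(w + 2)(w + 3)(w + 5), so E'(1) = 2160.
Gradient descent moves in the -E' direction, i.e. w is decreasing.
The nearest critical point in that direction is w = -2, where E'' = 180 > 0 (a local minimum). The iterate converges there.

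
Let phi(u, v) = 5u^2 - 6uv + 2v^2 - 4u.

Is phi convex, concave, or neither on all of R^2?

convex

phi is quadratic, so its Hessian is the constant matrix H = [[10, -6], [-6, 4]].
det(H) = 4, tr(H) = 14.
det(H) > 0 and tr(H) > 0, so H is positive definite everywhere: convex.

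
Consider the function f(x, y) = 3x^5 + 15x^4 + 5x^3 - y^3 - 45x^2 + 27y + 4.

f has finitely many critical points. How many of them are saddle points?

f separates as a function of x plus a function of y, so ∇f=0 decouples.
∂f/∂x = 15x(x - 1)(x + 2)(x + 3) = 0 at x ∈ {-3, -2, 0, 1}; ∂f/∂y = -3(y - 3)(y + 3) = 0 at y ∈ {-3, 3}.
The Hessian is diagonal: diag(f_xx, f_yy). Second derivatives: f_xx(-3)=-180, f_xx(-2)=90, f_xx(0)=-90, f_xx(1)=180; f_yy(-3)=18, f_yy(3)=-18.
Saddle points occur where the two diagonal entries have opposite signs: (-3, -3), (-2, 3), (0, -3), (1, 3). Count: 4.

4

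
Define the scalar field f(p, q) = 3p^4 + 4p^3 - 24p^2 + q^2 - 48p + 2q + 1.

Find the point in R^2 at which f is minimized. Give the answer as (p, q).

(2, -1)

f(p,q) separates as A(p) + B(q) + 1, so its minimum is min A + min B + 1.
A'(p) = 12(p - 2)(p + 1)(p + 2) vanishes at p ∈ {-2, -1, 2}; B'(q) = 2q + 2 vanishes at q ∈ {-1}.
Local minima of A (where A''>0): A(-2)=16, A(2)=-112. Local minima of B: B(-1)=-1.
So the global minimum of f is A(2) + B(-1) + 1 = -112 − 1 + 1 = -112, attained at (2, -1).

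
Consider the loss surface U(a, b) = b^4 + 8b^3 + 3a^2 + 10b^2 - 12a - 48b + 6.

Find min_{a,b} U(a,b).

U(a,b) separates as P(a) + Q(b) + 6, so its minimum is min P + min Q + 6.
P'(a) = 6a - 12 vanishes at a ∈ {2}; Q'(b) = 4(b - 1)(b + 3)(b + 4) vanishes at b ∈ {-4, -3, 1}.
Local minima of P (where P''>0): P(2)=-12. Local minima of Q: Q(-4)=96, Q(1)=-29.
So the global minimum of U is P(2) + Q(1) + 6 = -12 − 29 + 6 = -35, attained at (2, 1).

-35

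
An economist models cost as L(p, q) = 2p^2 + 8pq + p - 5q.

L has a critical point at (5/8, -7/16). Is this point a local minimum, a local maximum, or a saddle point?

The Hessian of L is constant: H = [[4, 8], [8, 0]].
det(H) = 4·0 − 8² = -64.
Since det(H) < 0, H is indefinite and the critical point is a saddle point.

saddle point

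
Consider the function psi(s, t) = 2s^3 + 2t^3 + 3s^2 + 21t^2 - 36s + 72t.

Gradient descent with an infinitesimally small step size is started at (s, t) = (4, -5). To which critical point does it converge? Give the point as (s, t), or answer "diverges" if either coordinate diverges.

diverges

psi is separable, so gradient descent decouples: s follows -∂psi/∂s, t follows -∂psi/∂t.
∂psi/∂s = 6(s - 2)(s + 3); at s=4 this is 84, so s decreases.
∂psi/∂t = 6(t + 3)(t + 4); at t=-5 this is 12, so t decreases.
The t-coordinate has no critical point in that direction and runs off to infinity.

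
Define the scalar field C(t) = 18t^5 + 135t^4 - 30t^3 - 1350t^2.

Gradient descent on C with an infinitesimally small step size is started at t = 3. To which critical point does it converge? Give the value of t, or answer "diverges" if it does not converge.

2

C'(t) = 90t(t - 2)(t + 3)(t + 5), so C'(3) = 12960.
Gradient descent moves in the -C' direction, i.e. t is decreasing.
The nearest critical point in that direction is t = 2, where C'' = 6300 > 0 (a local minimum). The iterate converges there.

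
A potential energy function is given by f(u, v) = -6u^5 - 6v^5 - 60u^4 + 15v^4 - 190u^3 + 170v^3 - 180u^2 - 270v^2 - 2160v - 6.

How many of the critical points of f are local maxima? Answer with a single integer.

4

f separates as a function of u plus a function of v, so ∇f=0 decouples.
∂f/∂u = -30u(u + 1)(u + 3)(u + 4) = 0 at u ∈ {-4, -3, -1, 0}; ∂f/∂v = -30(v - 4)(v - 3)(v + 2)(v + 3) = 0 at v ∈ {-3, -2, 3, 4}.
The Hessian is diagonal: diag(f_uu, f_vv). Second derivatives: f_uu(-4)=360, f_uu(-3)=-180, f_uu(-1)=180, f_uu(0)=-360; f_vv(-3)=1260, f_vv(-2)=-900, f_vv(3)=900, f_vv(4)=-1260.
Local maxima occur where both diagonal entries negative: (-3, -2), (-3, 4), (0, -2), (0, 4). Count: 4.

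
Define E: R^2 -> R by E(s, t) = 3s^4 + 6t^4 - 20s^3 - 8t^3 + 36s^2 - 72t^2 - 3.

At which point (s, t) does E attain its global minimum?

E(s,t) separates as P(s) + Q(t) − 3, so its minimum is min P + min Q − 3.
P'(s) = 12s(s - 3)(s - 2) vanishes at s ∈ {0, 2, 3}; Q'(t) = 24t(t - 3)(t + 2) vanishes at t ∈ {-2, 0, 3}.
Local minima of P (where P''>0): P(0)=0, P(3)=27. Local minima of Q: Q(-2)=-128, Q(3)=-378.
So the global minimum of E is P(0) + Q(3) − 3 = 0 − 378 − 3 = -381, attained at (0, 3).

(0, 3)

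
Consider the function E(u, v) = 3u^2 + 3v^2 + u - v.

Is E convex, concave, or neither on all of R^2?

E is quadratic, so its Hessian is the constant matrix H = [[6, 0], [0, 6]].
det(H) = 36, tr(H) = 12.
det(H) > 0 and tr(H) > 0, so H is positive definite everywhere: convex.

convex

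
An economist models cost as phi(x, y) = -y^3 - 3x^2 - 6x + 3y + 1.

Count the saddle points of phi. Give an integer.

phi separates as a function of x plus a function of y, so ∇phi=0 decouples.
∂phi/∂x = -6(x + 1) = 0 at x ∈ {-1}; ∂phi/∂y = -3(y - 1)(y + 1) = 0 at y ∈ {-1, 1}.
The Hessian is diagonal: diag(phi_xx, phi_yy). Second derivatives: phi_xx(-1)=-6; phi_yy(-1)=6, phi_yy(1)=-6.
Saddle points occur where the two diagonal entries have opposite signs: (-1, -1). Count: 1.

1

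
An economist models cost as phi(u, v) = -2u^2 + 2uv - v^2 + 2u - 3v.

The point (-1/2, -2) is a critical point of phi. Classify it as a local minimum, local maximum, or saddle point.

local maximum

The Hessian of phi is constant: H = [[-4, 2], [2, -2]].
det(H) = (-4)·(-2) − 2² = 4.
det(H) > 0 and tr(H) = -6 < 0, so H is negative definite and the point is a local maximum.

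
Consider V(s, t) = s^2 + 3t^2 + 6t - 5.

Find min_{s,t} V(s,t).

V(s,t) separates as P(s) + Q(t) − 5, so its minimum is min P + min Q − 5.
P'(s) = 2s vanishes at s ∈ {0}; Q'(t) = 6(t + 1) vanishes at t ∈ {-1}.
Local minima of P (where P''>0): P(0)=0. Local minima of Q: Q(-1)=-3.
So the global minimum of V is P(0) + Q(-1) − 5 = 0 − 3 − 5 = -8, attained at (0, -1).

-8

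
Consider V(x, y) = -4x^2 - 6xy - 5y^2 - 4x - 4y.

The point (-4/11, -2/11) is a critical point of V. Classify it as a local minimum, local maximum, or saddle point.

local maximum

The Hessian of V is constant: H = [[-8, -6], [-6, -10]].
det(H) = (-8)·(-10) − (-6)² = 44.
det(H) > 0 and tr(H) = -18 < 0, so H is negative definite and the point is a local maximum.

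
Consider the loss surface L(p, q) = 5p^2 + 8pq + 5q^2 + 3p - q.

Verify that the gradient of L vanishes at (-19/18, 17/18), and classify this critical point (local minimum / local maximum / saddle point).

local minimum

∇L = (10p + 8q + 3, 8p + 10q - 1); substituting (-19/18, 17/18) gives ∇L = (0, 0), so (-19/18, 17/18) is indeed a critical point.
The Hessian of L is constant: H = [[10, 8], [8, 10]].
det(H) = 10·10 − 8² = 36.
det(H) > 0 and tr(H) = 20 > 0, so H is positive definite and the point is a local minimum.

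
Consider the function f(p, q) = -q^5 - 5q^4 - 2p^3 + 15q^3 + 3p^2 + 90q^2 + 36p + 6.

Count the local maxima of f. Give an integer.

f separates as a function of p plus a function of q, so ∇f=0 decouples.
∂f/∂p = -6(p - 3)(p + 2) = 0 at p ∈ {-2, 3}; ∂f/∂q = -5q(q - 3)(q + 3)(q + 4) = 0 at q ∈ {-4, -3, 0, 3}.
The Hessian is diagonal: diag(f_pp, f_qq). Second derivatives: f_pp(-2)=30, f_pp(3)=-30; f_qq(-4)=140, f_qq(-3)=-90, f_qq(0)=180, f_qq(3)=-630.
Local maxima occur where both diagonal entries negative: (3, -3), (3, 3). Count: 2.

2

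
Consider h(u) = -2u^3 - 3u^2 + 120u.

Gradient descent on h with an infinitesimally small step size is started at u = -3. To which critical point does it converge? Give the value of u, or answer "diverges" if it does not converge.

-5

h'(u) = -6(u - 4)(u + 5), so h'(-3) = 84.
Gradient descent moves in the -h' direction, i.e. u is decreasing.
The nearest critical point in that direction is u = -5, where h'' = 54 > 0 (a local minimum). The iterate converges there.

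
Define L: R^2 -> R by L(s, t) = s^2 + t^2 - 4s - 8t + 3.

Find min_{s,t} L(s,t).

L(s,t) separates as P(s) + Q(t) + 3, so its minimum is min P + min Q + 3.
P'(s) = 2s - 4 vanishes at s ∈ {2}; Q'(t) = 2(t - 4) vanishes at t ∈ {4}.
Local minima of P (where P''>0): P(2)=-4. Local minima of Q: Q(4)=-16.
So the global minimum of L is P(2) + Q(4) + 3 = -4 − 16 + 3 = -17, attained at (2, 4).

-17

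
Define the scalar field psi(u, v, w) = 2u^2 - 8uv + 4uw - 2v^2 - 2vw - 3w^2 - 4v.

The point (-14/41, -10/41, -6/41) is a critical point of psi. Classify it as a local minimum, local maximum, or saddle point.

The Hessian is constant: H = [[4, -8, 4], [-8, -4, -2], [4, -2, -6]].
Leading principal minors: Δ₁ = 4, Δ₂ = -80, Δ₃ = 656.
The minors fit neither the all-positive nor the alternating-sign pattern, so H is indefinite: a saddle point.

saddle point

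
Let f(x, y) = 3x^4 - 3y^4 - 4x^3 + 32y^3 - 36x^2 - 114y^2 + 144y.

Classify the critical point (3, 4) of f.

The mixed partial ∂²f/∂x∂y is 0, so the Hessian at any point is diag(f_xx, f_yy) = diag(12(3x^2 - 2x - 6), 12(-3y^2 + 16y - 19)).
At (3, 4): H = diag(180, -36).
The eigenvalues have opposite signs, so H is indefinite: a saddle point.

saddle point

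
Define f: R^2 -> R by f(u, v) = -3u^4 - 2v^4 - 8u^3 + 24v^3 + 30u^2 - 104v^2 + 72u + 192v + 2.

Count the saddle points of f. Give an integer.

4

f separates as a function of u plus a function of v, so ∇f=0 decouples.
∂f/∂u = -12(u - 2)(u + 1)(u + 3) = 0 at u ∈ {-3, -1, 2}; ∂f/∂v = -8(v - 4)(v - 3)(v - 2) = 0 at v ∈ {2, 3, 4}.
The Hessian is diagonal: diag(f_uu, f_vv). Second derivatives: f_uu(-3)=-120, f_uu(-1)=72, f_uu(2)=-180; f_vv(2)=-16, f_vv(3)=8, f_vv(4)=-16.
Saddle points occur where the two diagonal entries have opposite signs: (-3, 3), (-1, 2), (-1, 4), (2, 3). Count: 4.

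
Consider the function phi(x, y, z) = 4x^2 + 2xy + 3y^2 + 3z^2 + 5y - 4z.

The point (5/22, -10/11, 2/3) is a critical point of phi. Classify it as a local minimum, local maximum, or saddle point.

local minimum

The Hessian is constant: H = [[8, 2, 0], [2, 6, 0], [0, 0, 6]].
Leading principal minors: Δ₁ = 8, Δ₂ = 44, Δ₃ = 264.
All leading minors are positive, so H is positive definite: a local minimum.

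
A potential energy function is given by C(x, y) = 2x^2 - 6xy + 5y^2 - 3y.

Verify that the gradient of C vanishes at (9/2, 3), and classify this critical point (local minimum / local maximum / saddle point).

local minimum

∇C = (4x - 6y, -6x + 10y - 3); substituting (9/2, 3) gives ∇C = (0, 0), so (9/2, 3) is indeed a critical point.
The Hessian of C is constant: H = [[4, -6], [-6, 10]].
det(H) = 4·10 − (-6)² = 4.
det(H) > 0 and tr(H) = 14 > 0, so H is positive definite and the point is a local minimum.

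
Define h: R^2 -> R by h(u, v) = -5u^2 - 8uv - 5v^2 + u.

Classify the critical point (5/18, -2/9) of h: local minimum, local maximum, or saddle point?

local maximum

The Hessian of h is constant: H = [[-10, -8], [-8, -10]].
det(H) = (-10)·(-10) − (-8)² = 36.
det(H) > 0 and tr(H) = -20 < 0, so H is negative definite and the point is a local maximum.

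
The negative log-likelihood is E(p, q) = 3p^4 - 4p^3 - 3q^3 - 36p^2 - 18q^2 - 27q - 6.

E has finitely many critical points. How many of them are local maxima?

E separates as a function of p plus a function of q, so ∇E=0 decouples.
∂E/∂p = 12p(p - 3)(p + 2) = 0 at p ∈ {-2, 0, 3}; ∂E/∂q = -9(q + 1)(q + 3) = 0 at q ∈ {-3, -1}.
The Hessian is diagonal: diag(E_pp, E_qq). Second derivatives: E_pp(-2)=120, E_pp(0)=-72, E_pp(3)=180; E_qq(-3)=18, E_qq(-1)=-18.
Local maxima occur where both diagonal entries negative: (0, -1). Count: 1.

1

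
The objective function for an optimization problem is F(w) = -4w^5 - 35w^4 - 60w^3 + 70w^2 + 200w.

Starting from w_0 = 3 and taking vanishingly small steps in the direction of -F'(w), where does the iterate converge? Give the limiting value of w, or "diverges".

F'(w) = -20(w - 1)(w + 1)(w + 2)(w + 5), so F'(3) = -6400.
Gradient descent moves in the -F' direction, i.e. w is increasing.
There is no critical point above w=3, and F' keeps the same sign, so the iterate runs off to +∞.

diverges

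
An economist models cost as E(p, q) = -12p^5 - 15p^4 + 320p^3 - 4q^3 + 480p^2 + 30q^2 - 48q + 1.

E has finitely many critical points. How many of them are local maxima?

2

E separates as a function of p plus a function of q, so ∇E=0 decouples.
∂E/∂p = -60p(p - 4)(p + 1)(p + 4) = 0 at p ∈ {-4, -1, 0, 4}; ∂E/∂q = -12(q - 4)(q - 1) = 0 at q ∈ {1, 4}.
The Hessian is diagonal: diag(E_pp, E_qq). Second derivatives: E_pp(-4)=5760, E_pp(-1)=-900, E_pp(0)=960, E_pp(4)=-9600; E_qq(1)=36, E_qq(4)=-36.
Local maxima occur where both diagonal entries negative: (-1, 4), (4, 4). Count: 2.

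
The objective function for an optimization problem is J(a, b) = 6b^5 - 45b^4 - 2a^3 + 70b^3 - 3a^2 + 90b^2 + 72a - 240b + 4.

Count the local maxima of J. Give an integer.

J separates as a function of a plus a function of b, so ∇J=0 decouples.
∂J/∂a = -6(a - 3)(a + 4) = 0 at a ∈ {-4, 3}; ∂J/∂b = 30(b - 4)(b - 2)(b - 1)(b + 1) = 0 at b ∈ {-1, 1, 2, 4}.
The Hessian is diagonal: diag(J_aa, J_bb). Second derivatives: J_aa(-4)=42, J_aa(3)=-42; J_bb(-1)=-900, J_bb(1)=180, J_bb(2)=-180, J_bb(4)=900.
Local maxima occur where both diagonal entries negative: (3, -1), (3, 2). Count: 2.

2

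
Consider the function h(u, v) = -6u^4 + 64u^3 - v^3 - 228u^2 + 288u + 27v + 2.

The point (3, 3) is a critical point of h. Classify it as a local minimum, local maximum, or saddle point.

saddle point

The mixed partial ∂²h/∂u∂v is 0, so the Hessian at any point is diag(h_uu, h_vv) = diag(24(-3u^2 + 16u - 19), -6v).
At (3, 3): H = diag(48, -18).
The eigenvalues have opposite signs, so H is indefinite: a saddle point.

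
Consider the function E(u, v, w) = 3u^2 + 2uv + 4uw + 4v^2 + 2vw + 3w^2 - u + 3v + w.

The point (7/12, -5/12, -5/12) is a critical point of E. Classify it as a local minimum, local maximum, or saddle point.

local minimum

The Hessian is constant: H = [[6, 2, 4], [2, 8, 2], [4, 2, 6]].
Leading principal minors: Δ₁ = 6, Δ₂ = 44, Δ₃ = 144.
All leading minors are positive, so H is positive definite: a local minimum.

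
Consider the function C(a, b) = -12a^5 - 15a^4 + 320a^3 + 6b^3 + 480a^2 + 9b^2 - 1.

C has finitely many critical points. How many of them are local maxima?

C separates as a function of a plus a function of b, so ∇C=0 decouples.
∂C/∂a = -60a(a - 4)(a + 1)(a + 4) = 0 at a ∈ {-4, -1, 0, 4}; ∂C/∂b = 18b(b + 1) = 0 at b ∈ {-1, 0}.
The Hessian is diagonal: diag(C_aa, C_bb). Second derivatives: C_aa(-4)=5760, C_aa(-1)=-900, C_aa(0)=960, C_aa(4)=-9600; C_bb(-1)=-18, C_bb(0)=18.
Local maxima occur where both diagonal entries negative: (-1, -1), (4, -1). Count: 2.

2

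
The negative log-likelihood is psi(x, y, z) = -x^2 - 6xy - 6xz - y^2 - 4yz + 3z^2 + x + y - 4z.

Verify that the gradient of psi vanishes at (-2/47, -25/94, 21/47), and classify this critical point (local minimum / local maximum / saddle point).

∇psi = (-2x - 6y - 6z + 1, -6x - 2y - 4z + 1, -6x - 4y + 6z - 4); substituting (-2/47, -25/94, 21/47) gives ∇psi = (0, 0, 0), so (-2/47, -25/94, 21/47) is indeed a critical point.
The Hessian is constant: H = [[-2, -6, -6], [-6, -2, -4], [-6, -4, 6]].
Leading principal minors: Δ₁ = -2, Δ₂ = -32, Δ₃ = -376.
The minors fit neither the all-positive nor the alternating-sign pattern, so H is indefinite: a saddle point.

saddle point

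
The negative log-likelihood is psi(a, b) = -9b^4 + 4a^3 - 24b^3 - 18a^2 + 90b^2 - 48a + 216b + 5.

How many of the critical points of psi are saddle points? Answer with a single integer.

psi separates as a function of a plus a function of b, so ∇psi=0 decouples.
∂psi/∂a = 12(a - 4)(a + 1) = 0 at a ∈ {-1, 4}; ∂psi/∂b = -36(b - 2)(b + 1)(b + 3) = 0 at b ∈ {-3, -1, 2}.
The Hessian is diagonal: diag(psi_aa, psi_bb). Second derivatives: psi_aa(-1)=-60, psi_aa(4)=60; psi_bb(-3)=-360, psi_bb(-1)=216, psi_bb(2)=-540.
Saddle points occur where the two diagonal entries have opposite signs: (-1, -1), (4, -3), (4, 2). Count: 3.

3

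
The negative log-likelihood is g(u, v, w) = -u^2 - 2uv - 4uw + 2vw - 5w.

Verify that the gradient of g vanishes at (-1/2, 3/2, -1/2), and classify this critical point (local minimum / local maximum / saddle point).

saddle point

∇g = (-2u - 2v - 4w, -2u + 2w, -4u + 2v - 5); substituting (-1/2, 3/2, -1/2) gives ∇g = (0, 0, 0), so (-1/2, 3/2, -1/2) is indeed a critical point.
The Hessian is constant: H = [[-2, -2, -4], [-2, 0, 2], [-4, 2, 0]].
Leading principal minors: Δ₁ = -2, Δ₂ = -4, Δ₃ = 40.
The minors fit neither the all-positive nor the alternating-sign pattern, so H is indefinite: a saddle point.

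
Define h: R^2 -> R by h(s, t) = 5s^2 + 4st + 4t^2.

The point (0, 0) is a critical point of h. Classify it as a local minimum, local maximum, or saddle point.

local minimum

The Hessian of h is constant: H = [[10, 4], [4, 8]].
det(H) = 10·8 − 4² = 64.
det(H) > 0 and tr(H) = 18 > 0, so H is positive definite and the point is a local minimum.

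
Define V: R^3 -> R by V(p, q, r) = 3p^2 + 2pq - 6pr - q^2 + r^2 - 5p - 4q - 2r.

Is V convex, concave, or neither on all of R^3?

V is quadratic, so its Hessian is the constant matrix H = [[6, 2, -6], [2, -2, 0], [-6, 0, 2]].
Leading principal minors: 6, -16, 40.
Neither pattern holds ⇒ H is indefinite ⇒ neither convex nor concave.

neither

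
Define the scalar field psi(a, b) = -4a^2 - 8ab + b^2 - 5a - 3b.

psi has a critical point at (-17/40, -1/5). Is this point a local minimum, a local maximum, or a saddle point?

The Hessian of psi is constant: H = [[-8, -8], [-8, 2]].
det(H) = (-8)·2 − (-8)² = -80.
Since det(H) < 0, H is indefinite and the critical point is a saddle point.

saddle point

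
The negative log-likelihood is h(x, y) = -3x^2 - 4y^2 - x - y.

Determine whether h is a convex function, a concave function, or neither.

concave

h is quadratic, so its Hessian is the constant matrix H = [[-6, 0], [0, -8]].
det(H) = 48, tr(H) = -14.
det(H) > 0 and tr(H) < 0, so H is negative definite everywhere: concave.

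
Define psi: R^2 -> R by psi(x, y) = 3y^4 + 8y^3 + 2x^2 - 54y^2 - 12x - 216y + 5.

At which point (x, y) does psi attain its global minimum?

(3, 3)

psi(x,y) separates as P(x) + Q(y) + 5, so its minimum is min P + min Q + 5.
P'(x) = 4x - 12 vanishes at x ∈ {3}; Q'(y) = 12(y - 3)(y + 2)(y + 3) vanishes at y ∈ {-3, -2, 3}.
Local minima of P (where P''>0): P(3)=-18. Local minima of Q: Q(-3)=189, Q(3)=-675.
So the global minimum of psi is P(3) + Q(3) + 5 = -18 − 675 + 5 = -688, attained at (3, 3).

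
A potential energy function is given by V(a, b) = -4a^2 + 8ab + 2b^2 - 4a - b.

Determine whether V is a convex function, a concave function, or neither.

neither

V is quadratic, so its Hessian is the constant matrix H = [[-8, 8], [8, 4]].
det(H) = -96, tr(H) = -4.
det(H) < 0, so H is indefinite: neither convex nor concave.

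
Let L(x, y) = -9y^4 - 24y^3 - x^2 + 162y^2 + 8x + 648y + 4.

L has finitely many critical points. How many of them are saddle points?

L separates as a function of x plus a function of y, so ∇L=0 decouples.
∂L/∂x = -2(x - 4) = 0 at x ∈ {4}; ∂L/∂y = -36(y - 3)(y + 2)(y + 3) = 0 at y ∈ {-3, -2, 3}.
The Hessian is diagonal: diag(L_xx, L_yy). Second derivatives: L_xx(4)=-2; L_yy(-3)=-216, L_yy(-2)=180, L_yy(3)=-1080.
Saddle points occur where the two diagonal entries have opposite signs: (4, -2). Count: 1.

1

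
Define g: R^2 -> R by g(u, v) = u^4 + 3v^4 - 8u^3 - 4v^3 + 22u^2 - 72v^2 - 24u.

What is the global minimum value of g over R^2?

g(u,v) separates as P(u) + Q(v), so its minimum is min P + min Q.
P'(u) = 4(u - 3)(u - 2)(u - 1) vanishes at u ∈ {1, 2, 3}; Q'(v) = 12v(v - 4)(v + 3) vanishes at v ∈ {-3, 0, 4}.
Local minima of P (where P''>0): P(1)=-9, P(3)=-9. Local minima of Q: Q(-3)=-297, Q(4)=-640.
So the global minimum of g is P(1) + Q(4) = -9 − 640 = -649, attained at (1, 4).

-649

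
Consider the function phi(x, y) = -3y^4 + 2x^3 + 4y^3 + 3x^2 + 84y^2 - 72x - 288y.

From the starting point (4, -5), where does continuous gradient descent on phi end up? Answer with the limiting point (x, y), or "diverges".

phi is separable, so gradient descent decouples: x follows -∂phi/∂x, y follows -∂phi/∂y.
∂phi/∂x = 6(x - 3)(x + 4); at x=4 this is 48, so x decreases.
∂phi/∂y = -12(y - 3)(y - 2)(y + 4); at y=-5 this is 672, so y decreases.
The y-coordinate has no critical point in that direction and runs off to infinity.

diverges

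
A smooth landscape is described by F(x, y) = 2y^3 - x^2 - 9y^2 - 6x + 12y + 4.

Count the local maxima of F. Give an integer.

F separates as a function of x plus a function of y, so ∇F=0 decouples.
∂F/∂x = -2(x + 3) = 0 at x ∈ {-3}; ∂F/∂y = 6(y - 2)(y - 1) = 0 at y ∈ {1, 2}.
The Hessian is diagonal: diag(F_xx, F_yy). Second derivatives: F_xx(-3)=-2; F_yy(1)=-6, F_yy(2)=6.
Local maxima occur where both diagonal entries negative: (-3, 1). Count: 1.

1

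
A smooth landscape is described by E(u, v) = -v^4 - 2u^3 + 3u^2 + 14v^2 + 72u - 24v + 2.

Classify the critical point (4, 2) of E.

The mixed partial ∂²E/∂u∂v is 0, so the Hessian at any point is diag(E_uu, E_vv) = diag(6(-2u + 1), 4(-3v^2 + 7)).
At (4, 2): H = diag(-42, -20).
Both eigenvalues are negative, so H is negative definite: a local maximum.

local maximum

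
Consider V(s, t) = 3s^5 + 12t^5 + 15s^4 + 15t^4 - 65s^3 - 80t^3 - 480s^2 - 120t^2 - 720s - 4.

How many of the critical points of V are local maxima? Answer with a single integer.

4

V separates as a function of s plus a function of t, so ∇V=0 decouples.
∂V/∂s = 15(s - 4)(s + 1)(s + 3)(s + 4) = 0 at s ∈ {-4, -3, -1, 4}; ∂V/∂t = 60t(t - 2)(t + 1)(t + 2) = 0 at t ∈ {-2, -1, 0, 2}.
The Hessian is diagonal: diag(V_ss, V_tt). Second derivatives: V_ss(-4)=-360, V_ss(-3)=210, V_ss(-1)=-450, V_ss(4)=4200; V_tt(-2)=-480, V_tt(-1)=180, V_tt(0)=-240, V_tt(2)=1440.
Local maxima occur where both diagonal entries negative: (-4, -2), (-4, 0), (-1, -2), (-1, 0). Count: 4.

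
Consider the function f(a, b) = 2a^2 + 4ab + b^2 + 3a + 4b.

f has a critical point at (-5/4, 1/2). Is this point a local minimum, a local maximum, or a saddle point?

The Hessian of f is constant: H = [[4, 4], [4, 2]].
det(H) = 4·2 − 4² = -8.
Since det(H) < 0, H is indefinite and the critical point is a saddle point.

saddle point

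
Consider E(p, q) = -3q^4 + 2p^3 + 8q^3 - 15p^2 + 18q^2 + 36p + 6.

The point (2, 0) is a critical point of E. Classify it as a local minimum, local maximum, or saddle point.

The mixed partial ∂²E/∂p∂q is 0, so the Hessian at any point is diag(E_pp, E_qq) = diag(6(2p - 5), 12(-3q^2 + 4q + 3)).
At (2, 0): H = diag(-6, 36).
The eigenvalues have opposite signs, so H is indefinite: a saddle point.

saddle point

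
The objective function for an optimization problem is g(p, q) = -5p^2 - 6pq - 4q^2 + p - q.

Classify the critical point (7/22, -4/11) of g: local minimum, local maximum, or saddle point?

local maximum

The Hessian of g is constant: H = [[-10, -6], [-6, -8]].
det(H) = (-10)·(-8) − (-6)² = 44.
det(H) > 0 and tr(H) = -18 < 0, so H is negative definite and the point is a local maximum.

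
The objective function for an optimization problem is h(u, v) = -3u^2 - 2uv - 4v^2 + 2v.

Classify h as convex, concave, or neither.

h is quadratic, so its Hessian is the constant matrix H = [[-6, -2], [-2, -8]].
det(H) = 44, tr(H) = -14.
det(H) > 0 and tr(H) < 0, so H is negative definite everywhere: concave.

concave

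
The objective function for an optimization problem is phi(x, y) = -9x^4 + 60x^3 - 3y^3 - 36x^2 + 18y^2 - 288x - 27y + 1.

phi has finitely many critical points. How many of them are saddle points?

3

phi separates as a function of x plus a function of y, so ∇phi=0 decouples.
∂phi/∂x = -36(x - 4)(x - 2)(x + 1) = 0 at x ∈ {-1, 2, 4}; ∂phi/∂y = -9(y - 3)(y - 1) = 0 at y ∈ {1, 3}.
The Hessian is diagonal: diag(phi_xx, phi_yy). Second derivatives: phi_xx(-1)=-540, phi_xx(2)=216, phi_xx(4)=-360; phi_yy(1)=18, phi_yy(3)=-18.
Saddle points occur where the two diagonal entries have opposite signs: (-1, 1), (2, 3), (4, 1). Count: 3.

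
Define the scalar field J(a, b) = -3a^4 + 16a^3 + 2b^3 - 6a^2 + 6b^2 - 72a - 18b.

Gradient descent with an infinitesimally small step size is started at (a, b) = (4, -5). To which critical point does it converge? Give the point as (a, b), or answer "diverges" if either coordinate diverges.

diverges

J is separable, so gradient descent decouples: a follows -∂J/∂a, b follows -∂J/∂b.
∂J/∂a = -12(a - 3)(a - 2)(a + 1); at a=4 this is -120, so a increases.
∂J/∂b = 6(b - 1)(b + 3); at b=-5 this is 72, so b decreases.
The a-coordinate has no critical point in that direction and runs off to infinity.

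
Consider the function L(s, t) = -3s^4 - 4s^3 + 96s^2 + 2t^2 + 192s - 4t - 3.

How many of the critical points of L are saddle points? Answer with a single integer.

L separates as a function of s plus a function of t, so ∇L=0 decouples.
∂L/∂s = -12(s - 4)(s + 1)(s + 4) = 0 at s ∈ {-4, -1, 4}; ∂L/∂t = 4(t - 1) = 0 at t ∈ {1}.
The Hessian is diagonal: diag(L_ss, L_tt). Second derivatives: L_ss(-4)=-288, L_ss(-1)=180, L_ss(4)=-480; L_tt(1)=4.
Saddle points occur where the two diagonal entries have opposite signs: (-4, 1), (4, 1). Count: 2.

2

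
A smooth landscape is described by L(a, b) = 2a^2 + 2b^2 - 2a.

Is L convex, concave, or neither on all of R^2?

L is quadratic, so its Hessian is the constant matrix H = [[4, 0], [0, 4]].
det(H) = 16, tr(H) = 8.
det(H) > 0 and tr(H) > 0, so H is positive definite everywhere: convex.

convex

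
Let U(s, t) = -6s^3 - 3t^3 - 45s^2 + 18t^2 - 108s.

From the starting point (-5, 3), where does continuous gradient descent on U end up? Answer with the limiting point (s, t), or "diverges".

(-3, 0)

U is separable, so gradient descent decouples: s follows -∂U/∂s, t follows -∂U/∂t.
∂U/∂s = -18(s + 2)(s + 3); at s=-5 this is -108, so s increases.
∂U/∂t = -9t(t - 4); at t=3 this is 27, so t decreases.
s converges to its nearest critical value -3 (a local min of the s-part); t converges to 0. The iterate converges to (-3, 0).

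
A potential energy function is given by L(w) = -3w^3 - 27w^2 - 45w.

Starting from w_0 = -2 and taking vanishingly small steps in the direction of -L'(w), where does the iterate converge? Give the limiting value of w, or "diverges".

-5

L'(w) = -9(w + 1)(w + 5), so L'(-2) = 27.
Gradient descent moves in the -L' direction, i.e. w is decreasing.
The nearest critical point in that direction is w = -5, where L'' = 36 > 0 (a local minimum). The iterate converges there.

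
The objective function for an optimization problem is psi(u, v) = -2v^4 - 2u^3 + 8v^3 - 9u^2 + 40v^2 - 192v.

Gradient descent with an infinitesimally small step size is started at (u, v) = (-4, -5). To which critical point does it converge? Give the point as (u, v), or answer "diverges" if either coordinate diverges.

psi is separable, so gradient descent decouples: u follows -∂psi/∂u, v follows -∂psi/∂v.
∂psi/∂u = -6u(u + 3); at u=-4 this is -24, so u increases.
∂psi/∂v = -8(v - 4)(v - 2)(v + 3); at v=-5 this is 1008, so v decreases.
The v-coordinate has no critical point in that direction and runs off to infinity.

diverges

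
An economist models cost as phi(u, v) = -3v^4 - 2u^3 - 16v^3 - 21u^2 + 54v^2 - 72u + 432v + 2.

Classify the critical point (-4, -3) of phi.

The mixed partial ∂²phi/∂u∂v is 0, so the Hessian at any point is diag(phi_uu, phi_vv) = diag(-6(2u + 7), 12(-3v^2 - 8v + 9)).
At (-4, -3): H = diag(6, 72).
Both eigenvalues are positive, so H is positive definite: a local minimum.

local minimum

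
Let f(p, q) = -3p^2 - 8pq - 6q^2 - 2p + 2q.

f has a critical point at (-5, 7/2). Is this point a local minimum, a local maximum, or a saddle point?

The Hessian of f is constant: H = [[-6, -8], [-8, -12]].
det(H) = (-6)·(-12) − (-8)² = 8.
det(H) > 0 and tr(H) = -18 < 0, so H is negative definite and the point is a local maximum.

local maximum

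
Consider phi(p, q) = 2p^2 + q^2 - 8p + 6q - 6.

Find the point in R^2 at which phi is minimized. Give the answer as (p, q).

phi(p,q) separates as A(p) + B(q) − 6, so its minimum is min A + min B − 6.
A'(p) = 4p - 8 vanishes at p ∈ {2}; B'(q) = 2q + 6 vanishes at q ∈ {-3}.
Local minima of A (where A''>0): A(2)=-8. Local minima of B: B(-3)=-9.
So the global minimum of phi is A(2) + B(-3) − 6 = -8 − 9 − 6 = -23, attained at (2, -3).

(2, -3)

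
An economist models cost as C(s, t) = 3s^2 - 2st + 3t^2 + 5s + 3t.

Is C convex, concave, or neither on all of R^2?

C is quadratic, so its Hessian is the constant matrix H = [[6, -2], [-2, 6]].
det(H) = 32, tr(H) = 12.
det(H) > 0 and tr(H) > 0, so H is positive definite everywhere: convex.

convex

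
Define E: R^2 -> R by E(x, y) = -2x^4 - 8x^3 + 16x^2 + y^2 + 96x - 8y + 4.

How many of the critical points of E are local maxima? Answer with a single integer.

E separates as a function of x plus a function of y, so ∇E=0 decouples.
∂E/∂x = -8(x - 2)(x + 2)(x + 3) = 0 at x ∈ {-3, -2, 2}; ∂E/∂y = 2(y - 4) = 0 at y ∈ {4}.
The Hessian is diagonal: diag(E_xx, E_yy). Second derivatives: E_xx(-3)=-40, E_xx(-2)=32, E_xx(2)=-160; E_yy(4)=2.
Local maxima occur where both diagonal entries negative: none. Count: 0.

0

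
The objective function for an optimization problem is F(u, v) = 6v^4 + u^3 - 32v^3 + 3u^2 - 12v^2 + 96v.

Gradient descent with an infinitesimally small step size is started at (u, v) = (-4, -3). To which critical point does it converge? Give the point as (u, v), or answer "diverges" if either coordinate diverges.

F is separable, so gradient descent decouples: u follows -∂F/∂u, v follows -∂F/∂v.
∂F/∂u = 3u(u + 2); at u=-4 this is 24, so u decreases.
∂F/∂v = 24(v - 4)(v - 1)(v + 1); at v=-3 this is -1344, so v increases.
The u-coordinate has no critical point in that direction and runs off to infinity.

diverges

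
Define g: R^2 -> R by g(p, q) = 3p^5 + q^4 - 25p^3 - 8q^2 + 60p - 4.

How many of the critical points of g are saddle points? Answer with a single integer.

6

g separates as a function of p plus a function of q, so ∇g=0 decouples.
∂g/∂p = 15(p - 2)(p - 1)(p + 1)(p + 2) = 0 at p ∈ {-2, -1, 1, 2}; ∂g/∂q = 4q(q - 2)(q + 2) = 0 at q ∈ {-2, 0, 2}.
The Hessian is diagonal: diag(g_pp, g_qq). Second derivatives: g_pp(-2)=-180, g_pp(-1)=90, g_pp(1)=-90, g_pp(2)=180; g_qq(-2)=32, g_qq(0)=-16, g_qq(2)=32.
Saddle points occur where the two diagonal entries have opposite signs: (-2, -2), (-2, 2), (-1, 0), (1, -2), (1, 2), (2, 0). Count: 6.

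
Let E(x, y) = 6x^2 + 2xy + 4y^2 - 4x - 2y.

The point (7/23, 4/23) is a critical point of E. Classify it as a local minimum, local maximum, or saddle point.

The Hessian of E is constant: H = [[12, 2], [2, 8]].
det(H) = 12·8 − 2² = 92.
det(H) > 0 and tr(H) = 20 > 0, so H is positive definite and the point is a local minimum.

local minimum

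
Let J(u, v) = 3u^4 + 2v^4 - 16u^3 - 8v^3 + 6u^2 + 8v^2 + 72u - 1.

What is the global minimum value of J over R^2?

J(u,v) separates as P(u) + Q(v) − 1, so its minimum is min P + min Q − 1.
P'(u) = 12(u - 3)(u - 2)(u + 1) vanishes at u ∈ {-1, 2, 3}; Q'(v) = 8v(v - 2)(v - 1) vanishes at v ∈ {0, 1, 2}.
Local minima of P (where P''>0): P(-1)=-47, P(3)=81. Local minima of Q: Q(0)=0, Q(2)=0.
So the global minimum of J is P(-1) + Q(0) − 1 = -47 + 0 − 1 = -48, attained at (-1, 0).

-48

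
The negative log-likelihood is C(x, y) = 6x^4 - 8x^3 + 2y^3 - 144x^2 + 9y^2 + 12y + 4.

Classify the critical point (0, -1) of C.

saddle point

The mixed partial ∂²C/∂x∂y is 0, so the Hessian at any point is diag(C_xx, C_yy) = diag(24(3x^2 - 2x - 12), 6(2y + 3)).
At (0, -1): H = diag(-288, 6).
The eigenvalues have opposite signs, so H is indefinite: a saddle point.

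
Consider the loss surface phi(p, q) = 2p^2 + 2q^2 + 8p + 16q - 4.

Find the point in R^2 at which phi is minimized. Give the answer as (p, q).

(-2, -4)

phi(p,q) separates as A(p) + B(q) − 4, so its minimum is min A + min B − 4.
A'(p) = 4p + 8 vanishes at p ∈ {-2}; B'(q) = 4q + 16 vanishes at q ∈ {-4}.
Local minima of A (where A''>0): A(-2)=-8. Local minima of B: B(-4)=-32.
So the global minimum of phi is A(-2) + B(-4) − 4 = -8 − 32 − 4 = -44, attained at (-2, -4).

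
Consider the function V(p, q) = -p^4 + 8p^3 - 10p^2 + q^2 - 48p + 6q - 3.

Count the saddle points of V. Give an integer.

V separates as a function of p plus a function of q, so ∇V=0 decouples.
∂V/∂p = -4(p - 4)(p - 3)(p + 1) = 0 at p ∈ {-1, 3, 4}; ∂V/∂q = 2(q + 3) = 0 at q ∈ {-3}.
The Hessian is diagonal: diag(V_pp, V_qq). Second derivatives: V_pp(-1)=-80, V_pp(3)=16, V_pp(4)=-20; V_qq(-3)=2.
Saddle points occur where the two diagonal entries have opposite signs: (-1, -3), (4, -3). Count: 2.

2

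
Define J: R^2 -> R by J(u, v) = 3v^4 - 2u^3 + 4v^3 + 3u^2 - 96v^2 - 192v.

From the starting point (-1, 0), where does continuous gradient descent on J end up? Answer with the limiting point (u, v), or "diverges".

J is separable, so gradient descent decouples: u follows -∂J/∂u, v follows -∂J/∂v.
∂J/∂u = -6u(u - 1); at u=-1 this is -12, so u increases.
∂J/∂v = 12(v - 4)(v + 1)(v + 4); at v=0 this is -192, so v increases.
u converges to its nearest critical value 0 (a local min of the u-part); v converges to 4. The iterate converges to (0, 4).

(0, 4)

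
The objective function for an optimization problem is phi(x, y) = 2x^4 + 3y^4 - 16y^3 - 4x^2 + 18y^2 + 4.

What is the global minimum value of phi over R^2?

phi(x,y) separates as P(x) + Q(y) + 4, so its minimum is min P + min Q + 4.
P'(x) = 8x(x - 1)(x + 1) vanishes at x ∈ {-1, 0, 1}; Q'(y) = 12y(y - 3)(y - 1) vanishes at y ∈ {0, 1, 3}.
Local minima of P (where P''>0): P(-1)=-2, P(1)=-2. Local minima of Q: Q(0)=0, Q(3)=-27.
So the global minimum of phi is P(-1) + Q(3) + 4 = -2 − 27 + 4 = -25, attained at (-1, 3).

-25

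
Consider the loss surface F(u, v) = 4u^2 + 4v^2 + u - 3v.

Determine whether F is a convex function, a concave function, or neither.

convex

F is quadratic, so its Hessian is the constant matrix H = [[8, 0], [0, 8]].
det(H) = 64, tr(H) = 16.
det(H) > 0 and tr(H) > 0, so H is positive definite everywhere: convex.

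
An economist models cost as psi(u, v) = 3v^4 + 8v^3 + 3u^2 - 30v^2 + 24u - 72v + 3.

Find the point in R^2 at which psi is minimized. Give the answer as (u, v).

psi(u,v) separates as P(u) + Q(v) + 3, so its minimum is min P + min Q + 3.
P'(u) = 6u + 24 vanishes at u ∈ {-4}; Q'(v) = 12(v - 2)(v + 1)(v + 3) vanishes at v ∈ {-3, -1, 2}.
Local minima of P (where P''>0): P(-4)=-48. Local minima of Q: Q(-3)=-27, Q(2)=-152.
So the global minimum of psi is P(-4) + Q(2) + 3 = -48 − 152 + 3 = -197, attained at (-4, 2).

(-4, 2)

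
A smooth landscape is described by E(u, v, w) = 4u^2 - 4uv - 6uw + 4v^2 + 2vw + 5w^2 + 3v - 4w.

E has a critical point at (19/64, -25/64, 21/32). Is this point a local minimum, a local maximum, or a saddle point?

The Hessian is constant: H = [[8, -4, -6], [-4, 8, 2], [-6, 2, 10]].
Leading principal minors: Δ₁ = 8, Δ₂ = 48, Δ₃ = 256.
All leading minors are positive, so H is positive definite: a local minimum.

local minimum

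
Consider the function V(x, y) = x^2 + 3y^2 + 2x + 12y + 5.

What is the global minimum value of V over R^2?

-8

V(x,y) separates as P(x) + Q(y) + 5, so its minimum is min P + min Q + 5.
P'(x) = 2x + 2 vanishes at x ∈ {-1}; Q'(y) = 6y + 12 vanishes at y ∈ {-2}.
Local minima of P (where P''>0): P(-1)=-1. Local minima of Q: Q(-2)=-12.
So the global minimum of V is P(-1) + Q(-2) + 5 = -1 − 12 + 5 = -8, attained at (-1, -2).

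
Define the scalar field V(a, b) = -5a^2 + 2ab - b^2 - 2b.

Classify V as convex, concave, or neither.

concave

V is quadratic, so its Hessian is the constant matrix H = [[-10, 2], [2, -2]].
det(H) = 16, tr(H) = -12.
det(H) > 0 and tr(H) < 0, so H is negative definite everywhere: concave.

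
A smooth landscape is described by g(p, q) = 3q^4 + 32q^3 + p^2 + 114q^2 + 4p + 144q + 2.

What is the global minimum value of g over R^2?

g(p,q) separates as A(p) + B(q) + 2, so its minimum is min A + min B + 2.
A'(p) = 2p + 4 vanishes at p ∈ {-2}; B'(q) = 12(q + 1)(q + 3)(q + 4) vanishes at q ∈ {-4, -3, -1}.
Local minima of A (where A''>0): A(-2)=-4. Local minima of B: B(-4)=-32, B(-1)=-59.
So the global minimum of g is A(-2) + B(-1) + 2 = -4 − 59 + 2 = -61, attained at (-2, -1).

-61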